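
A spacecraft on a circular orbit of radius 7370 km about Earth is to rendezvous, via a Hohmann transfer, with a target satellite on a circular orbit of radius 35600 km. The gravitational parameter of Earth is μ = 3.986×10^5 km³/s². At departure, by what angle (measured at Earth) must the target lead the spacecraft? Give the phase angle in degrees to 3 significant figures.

Transfer-ellipse semi-major axis a_t = (r₁ + r₂)/2 = (7370 + 35600)/2 = 21485 km.
The half-period of the transfer ellipse is t = π√(a_t³/μ) = 15670.6 s.
Target angular speed ω₂ = √(μ/r₂³) = 9.39926×10^-5 rad/s.
Angle swept by the target during transfer: ω₂·t = 1.4729 rad = 84.39°.
Arrival is 180° from departure on the ellipse, so φ = 180° − 84.39° = 95.6°.

φ = 95.6°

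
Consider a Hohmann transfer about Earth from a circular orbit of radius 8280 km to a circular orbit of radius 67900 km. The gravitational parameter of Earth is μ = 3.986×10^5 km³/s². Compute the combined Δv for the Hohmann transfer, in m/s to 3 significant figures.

Δv = 3620 m/s

Semi-major axis of the transfer orbit: a_t = (8280 + 67900)/2 = 38090 km.
Circular speed at r₁: v₁ = √(μ/r₁) = √(3.986×10^5/8280) = 6.9383 km/s.
On the transfer ellipse at r₁, vis-viva equation gives v_p = √[μ(2/r₁ − 1/a_t)] = 9.2637 km/s.
First burn Δv₁ = |v_p − v₁| = 2.3254 km/s.
Circular speed at r₂: v₂ = √(μ/r₂) = 2.42289 km/s.
Transfer-orbit speed at r₂: v_a = √[μ(2/r₂ − 1/a_t)] = 1.12965 km/s.
Second burn Δv₂ = |v₂ − v_a| = 1.2932 km/s.
Total Δv = Δv₁ + Δv₂ = 3.619 km/s.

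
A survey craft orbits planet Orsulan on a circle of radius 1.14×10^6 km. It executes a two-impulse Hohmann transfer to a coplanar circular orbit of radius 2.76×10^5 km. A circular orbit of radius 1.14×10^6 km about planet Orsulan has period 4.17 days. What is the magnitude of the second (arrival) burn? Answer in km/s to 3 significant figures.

Δv₂ = 10.9 km/s

From Kepler's third law T² = 4π²r³/μ at r = 1.14×10^6 km, T = 4.17 days = 4.17 × 86400 s = 3.60288×10^5 s: μ = 4π²r³/T² = 4.50583×10^8 km³/s².
Semi-major axis of the transfer orbit: a_t = (1.140×10^6 + 2.760×10^5)/2 = 7.080×10^5 km.
On the circular orbit at r = 2.760×10^5 km, v_c = √(μ/r) = 40.40 km/s.
Transfer-orbit speed at the same r (vis-viva, a = a_t): v_t = √[μ(2/r − 1/a_t)] = 51.27 km/s.
Δv₂ = |v_t − v_c| = |51.27 − 40.40| = 10.87 km/s.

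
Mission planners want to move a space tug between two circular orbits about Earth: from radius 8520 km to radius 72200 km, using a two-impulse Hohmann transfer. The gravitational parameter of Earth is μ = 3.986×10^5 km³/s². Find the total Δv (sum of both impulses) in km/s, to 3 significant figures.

Δv = 3.58 km/s

The Hohmann ellipse has a_t = (r₁ + r₂)/2 = 40360 km.
At r₁ the circular-orbit speed is v₁ = √(μ/r₁) = 6.8398858 km/s.
On the transfer ellipse at r₁, vis-viva equation gives v_p = √[μ(2/r₁ − 1/a_t)] = 9.1483310 km/s.
First burn Δv₁ = |v_p − v₁| = 2.30845 km/s.
Circular speed at r₂: v₂ = √(μ/r₂) = 2.34963 km/s.
Transfer-orbit speed at r₂: v_a = √[μ(2/r₂ − 1/a_t)] = 1.07955 km/s.
Second burn Δv₂ = |v₂ − v_a| = 1.27008 km/s.
Δv = Δv₁ + Δv₂ = 2.30845 + 1.27008 = 3.579 km/s.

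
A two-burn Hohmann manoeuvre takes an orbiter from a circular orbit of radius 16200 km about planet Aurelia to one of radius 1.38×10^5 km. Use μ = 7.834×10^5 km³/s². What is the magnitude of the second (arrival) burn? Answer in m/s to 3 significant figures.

The Hohmann ellipse has a_t = (r₁ + r₂)/2 = 77100 km.
Circular speed at r = 1.380×10^5 km: v_c = √(μ/r) = 2.3826 km/s.
Vis-viva on the transfer ellipse at r = 1.380×10^5 km gives v_t = √[μ(2/r − 1/a_t)] = 1.0922 km/s.
Δv₂ = |v_t − v_c| = |1.0922 − 2.3826| = 1.290 km/s.

Δv₂ = 1290 m/s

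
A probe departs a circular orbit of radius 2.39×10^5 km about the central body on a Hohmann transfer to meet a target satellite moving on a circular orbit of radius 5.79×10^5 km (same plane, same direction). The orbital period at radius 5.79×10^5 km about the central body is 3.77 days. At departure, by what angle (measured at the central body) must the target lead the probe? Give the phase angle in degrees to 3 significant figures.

φ = 73.1°

From Kepler's third law T² = 4π²r³/μ at r = 5.79×10^5 km, T = 3.77 days = 3.77 × 86400 s = 3.25728×10^5 s: μ = 4π²r³/T² = 7.22246×10^7 km³/s².
The Hohmann ellipse has a_t = (r₁ + r₂)/2 = 4.090×10^5 km.
The half-period of the transfer ellipse is t = π√(a_t³/μ) = 96690 s.
The target's mean motion on its circular orbit is ω₂ = √(μ/r₂³) = 1.929×10^-5 rad/s.
Angle swept by the target during transfer: ω₂·t = 1.865 rad = 106.9°.
Arrival is 180° from departure on the ellipse, so φ = 180° − 106.9° = 73.1°.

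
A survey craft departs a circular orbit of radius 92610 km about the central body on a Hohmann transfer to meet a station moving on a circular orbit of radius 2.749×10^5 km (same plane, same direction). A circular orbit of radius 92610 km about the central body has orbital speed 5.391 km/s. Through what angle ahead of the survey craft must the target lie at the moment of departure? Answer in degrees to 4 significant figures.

From the circular-orbit relation v² = μ/r at r = 92610 km: μ = v²r = (5.391)² × 92610 = 2.69151×10^6 km³/s².
Transfer-ellipse semi-major axis a_t = (r₁ + r₂)/2 = (92610 + 2.749×10^5)/2 = 1.83755×10^5 km.
Transfer time t = π√(a_t³/μ) = 1.5084×10^5 s.
Target angular speed ω₂ = √(μ/r₂³) = 1.1382×10^-5 rad/s.
Angle swept by the target during transfer: ω₂·t = 1.7169 rad = 98.37°.
The survey craft traverses 180° on the transfer ellipse, so the target must lead by 180° − 98.37° = 81.63°.

φ = 81.63°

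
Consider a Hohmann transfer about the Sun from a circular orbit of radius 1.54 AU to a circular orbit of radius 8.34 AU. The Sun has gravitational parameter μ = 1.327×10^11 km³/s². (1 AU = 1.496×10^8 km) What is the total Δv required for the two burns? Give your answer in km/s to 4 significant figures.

In km: r₁ = 1.54 × 1.496×10^8 = 2.30384×10^8 km; r₂ = 8.34 × 1.496×10^8 = 1.247664×10^9 km.
The Hohmann ellipse has a_t = (r₁ + r₂)/2 = 7.39024×10^8 km.
At r₁ the circular-orbit speed is v₁ = √(μ/r₁) = 24.000 km/s.
On the transfer ellipse at r₁, vis-viva gives v_p = √[μ(2/r₁ − 1/a_t)] = 31.184 km/s.
First burn Δv₁ = |v_p − v₁| = 7.184 km/s.
Circular speed at r₂: v₂ = √(μ/r₂) = 10.313 km/s.
Transfer-orbit speed at r₂: v_a = √[μ(2/r₂ − 1/a_t)] = 5.7582 km/s.
Second burn Δv₂ = |v₂ − v_a| = 4.555 km/s.
Δv = Δv₁ + Δv₂ = 7.184 + 4.555 = 11.74 km/s.

Δv = 11.74 km/s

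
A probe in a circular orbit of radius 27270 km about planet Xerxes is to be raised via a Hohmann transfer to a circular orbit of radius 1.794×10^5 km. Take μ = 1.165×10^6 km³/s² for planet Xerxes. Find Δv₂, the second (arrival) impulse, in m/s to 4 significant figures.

Δv₂ = 1239 m/s

Semi-major axis of the transfer orbit: a_t = (27270 + 1.794×10^5)/2 = 1.03335×10^5 km.
On the circular orbit at r = 1.794×10^5 km, v_c = √(μ/r) = 2.548 km/s.
Transfer-orbit speed at the same r (vis-viva, a = a_t): v_t = √[μ(2/r − 1/a_t)] = 1.309 km/s.
Δv₂ = |v_t − v_c| = |1.309 − 2.548| = 1.239 km/s.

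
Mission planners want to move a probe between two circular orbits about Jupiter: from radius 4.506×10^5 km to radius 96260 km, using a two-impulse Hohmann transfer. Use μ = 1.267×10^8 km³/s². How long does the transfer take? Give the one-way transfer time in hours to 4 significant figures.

t = 11.08 hours

The Hohmann ellipse has a_t = (r₁ + r₂)/2 = 2.7343×10^5 km.
Transfer time t = π√(a_t³/μ) = π√((2.7343×10^5)³ / 1.267×10^8) = 39905 s.
Converting: 39905 s ÷ 3600 s/hour = 11.08 hours.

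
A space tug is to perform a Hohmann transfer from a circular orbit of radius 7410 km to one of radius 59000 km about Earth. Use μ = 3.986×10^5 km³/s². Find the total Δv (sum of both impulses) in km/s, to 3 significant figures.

Semi-major axis of the transfer orbit: a_t = (7410 + 59000)/2 = 33205 km.
At r₁ the circular-orbit speed is v₁ = √(μ/r₁) = 7.3343 km/s.
Transfer-orbit speed at r₁ (vis-viva): v_p = √[μ(2/r₁ − 1/a_t)] = 9.7765 km/s.
First burn Δv₁ = |v_p − v₁| = 2.4422 km/s.
At r₂, v₂ = √(μ/r₂) = 2.59922 km/s.
Transfer-orbit speed at r₂: v_a = √[μ(2/r₂ − 1/a_t)] = 1.22786 km/s.
Second burn Δv₂ = |v₂ − v_a| = 1.3714 km/s.
Total Δv = Δv₁ + Δv₂ = 3.814 km/s.

Δv = 3.81 km/s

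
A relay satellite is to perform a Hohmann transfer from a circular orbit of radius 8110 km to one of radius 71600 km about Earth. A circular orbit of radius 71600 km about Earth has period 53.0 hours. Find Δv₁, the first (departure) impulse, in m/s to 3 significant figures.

Δv₁ = 2380 m/s

From Kepler's third law T² = 4π²r³/μ at r = 71600 km, T = 53.0 hours = 53.0 × 3600 s = 1.908×10^5 s: μ = 4π²r³/T² = 3.98054×10^5 km³/s².
Semi-major axis of the transfer orbit: a_t = (8110 + 71600)/2 = 39855 km.
Circular speed at r = 8110 km: v_c = √(μ/r) = 7.006 km/s.
Transfer-orbit speed at the same r (vis-viva, a = a_t): v_t = √[μ(2/r − 1/a_t)] = 9.390 km/s.
Δv₁ = |v_t − v_c| = |9.390 − 7.006| = 2.384 km/s.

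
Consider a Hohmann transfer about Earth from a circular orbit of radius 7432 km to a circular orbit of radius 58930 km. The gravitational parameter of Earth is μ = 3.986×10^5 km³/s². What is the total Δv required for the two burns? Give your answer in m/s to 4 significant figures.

Semi-major axis of the transfer orbit: a_t = (7432 + 58930)/2 = 33181 km.
Circular speed at r₁: v₁ = √(μ/r₁) = √(3.986×10^5/7432) = 7.3235 km/s.
On the transfer ellipse at r₁, vis-viva equation gives v_p = √[μ(2/r₁ − 1/a_t)] = 9.7598 km/s.
First burn Δv₁ = |v_p − v₁| = 2.436 km/s.
At r₂, v₂ = √(μ/r₂) = 2.601 km/s.
Transfer-orbit speed at r₂: v_a = √[μ(2/r₂ − 1/a_t)] = 1.231 km/s.
Second burn Δv₂ = |v₂ − v_a| = 1.370 km/s.
Δv = Δv₁ + Δv₂ = 2.436 + 1.370 = 3.806 km/s.

Δv = 3806 m/s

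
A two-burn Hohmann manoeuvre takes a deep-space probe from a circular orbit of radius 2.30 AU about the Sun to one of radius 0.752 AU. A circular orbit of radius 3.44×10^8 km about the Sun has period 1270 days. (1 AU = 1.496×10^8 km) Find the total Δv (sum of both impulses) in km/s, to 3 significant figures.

From Kepler's third law T² = 4π²r³/μ at r = 3.44×10^8 km, T = 1270 days = 1270 × 86400 s = 1.09728×10^8 s: μ = 4π²r³/T² = 1.33475×10^11 km³/s².
In km: r₁ = 2.30 × 1.496×10^8 = 3.4408×10^8 km; r₂ = 0.752 × 1.496×10^8 = 1.124992×10^8 km.
Transfer-ellipse semi-major axis a_t = (r₁ + r₂)/2 = (3.4408×10^8 + 1.124992×10^8)/2 = 2.282896×10^8 km.
At r₁ the circular-orbit speed is v₁ = √(μ/r₁) = 19.69565 km/s.
On the transfer ellipse at r₁, vis-viva gives v_a = √[μ(2/r₁ − 1/a_t)] = 13.82617 km/s.
First burn Δv₁ = |v_a − v₁| = 5.869 km/s.
Circular speed at r₂: v₂ = √(μ/r₂) = 34.4449 km/s.
Transfer-orbit speed at r₂: v_p = √[μ(2/r₂ − 1/a_t)] = 42.2875 km/s.
Second burn Δv₂ = |v₂ − v_p| = 7.843 km/s.
Total Δv = Δv₁ + Δv₂ = 13.71 km/s.

Δv = 13.7 km/s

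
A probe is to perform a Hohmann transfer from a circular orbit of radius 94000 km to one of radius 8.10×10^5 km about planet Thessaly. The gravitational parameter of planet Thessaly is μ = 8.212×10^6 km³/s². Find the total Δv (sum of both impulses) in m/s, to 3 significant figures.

Semi-major axis of the transfer orbit: a_t = (94000 + 8.100×10^5)/2 = 4.520×10^5 km.
At r₁ the circular-orbit speed is v₁ = √(μ/r₁) = 9.3467 km/s.
On the transfer ellipse at r₁, v² = μ(2/r − 1/a) gives v_p = √[μ(2/r₁ − 1/a_t)] = 12.512 km/s.
First burn Δv₁ = |v_p − v₁| = 3.165 km/s.
At r₂, v₂ = √(μ/r₂) = 3.184 km/s.
Transfer-orbit speed at r₂: v_a = √[μ(2/r₂ − 1/a_t)] = 1.452 km/s.
Second burn Δv₂ = |v₂ − v_a| = 1.732 km/s.
Δv = Δv₁ + Δv₂ = 3.165 + 1.732 = 4.897 km/s.

Δv = 4900 m/s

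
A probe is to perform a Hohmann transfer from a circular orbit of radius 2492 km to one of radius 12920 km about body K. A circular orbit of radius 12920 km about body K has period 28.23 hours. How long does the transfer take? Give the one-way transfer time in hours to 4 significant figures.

t = 6.502 hours

From Kepler's third law T² = 4π²r³/μ at r = 12920 km, T = 28.23 hours = 28.23 × 3600 s = 1.01628×10^5 s: μ = 4π²r³/T² = 8243.67 km³/s².
The Hohmann ellipse has a_t = (r₁ + r₂)/2 = 7706 km.
Transfer time t = π√(a_t³/μ) = π√((7706)³ / 8243.67) = 23406 s.
Converting: 23406 s ÷ 3600 s/hour = 6.502 hours.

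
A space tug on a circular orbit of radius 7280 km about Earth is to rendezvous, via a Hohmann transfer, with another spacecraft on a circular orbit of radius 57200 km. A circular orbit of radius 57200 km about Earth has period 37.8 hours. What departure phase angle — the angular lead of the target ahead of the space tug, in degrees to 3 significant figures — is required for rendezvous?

φ = 104°

From Kepler's third law T² = 4π²r³/μ at r = 57200 km, T = 37.8 hours = 37.8 × 3600 s = 1.3608×10^5 s: μ = 4π²r³/T² = 3.98987×10^5 km³/s².
Transfer-ellipse semi-major axis a_t = (r₁ + r₂)/2 = (7280 + 57200)/2 = 32240 km.
Transfer time t = π√(a_t³/μ) = 28791 s.
Target angular speed ω₂ = √(μ/r₂³) = 4.6173×10^-5 rad/s.
Angle swept by the target during transfer: ω₂·t = 1.3294 rad = 76.17°.
Arrival is 180° from departure on the ellipse, so φ = 180° − 76.17° = 104°.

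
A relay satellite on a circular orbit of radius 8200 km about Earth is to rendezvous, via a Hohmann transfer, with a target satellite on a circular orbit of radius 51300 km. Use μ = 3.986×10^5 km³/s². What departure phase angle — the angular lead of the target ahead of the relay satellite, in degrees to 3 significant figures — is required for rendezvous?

Transfer-ellipse semi-major axis a_t = (r₁ + r₂)/2 = (8200 + 51300)/2 = 29750 km.
The half-period of the transfer ellipse is t = π√(a_t³/μ) = 25534 s.
Target angular speed ω₂ = √(μ/r₂³) = 5.4337×10^-5 rad/s.
Angle swept by the target during transfer: ω₂·t = 1.3874 rad = 79.49°.
Arrival is 180° from departure on the ellipse, so φ = 180° − 79.49° = 101°.

φ = 101°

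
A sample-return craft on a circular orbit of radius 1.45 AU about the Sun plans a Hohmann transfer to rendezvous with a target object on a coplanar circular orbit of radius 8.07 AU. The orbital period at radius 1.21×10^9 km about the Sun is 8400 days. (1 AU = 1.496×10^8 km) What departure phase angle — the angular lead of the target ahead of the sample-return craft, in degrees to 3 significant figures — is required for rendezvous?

φ = 98.5°

From Kepler's third law T² = 4π²r³/μ at r = 1.21×10^9 km, T = 8400 days = 8400 × 86400 s = 7.2576×10^8 s: μ = 4π²r³/T² = 1.32779×10^11 km³/s².
In km: r₁ = 1.45 × 1.496×10^8 = 2.1692×10^8 km; r₂ = 8.07 × 1.496×10^8 = 1.207272×10^9 km.
Transfer-ellipse semi-major axis a_t = (r₁ + r₂)/2 = (2.1692×10^8 + 1.207272×10^9)/2 = 7.12096×10^8 km.
The half-period of the transfer ellipse is t = π√(a_t³/μ) = 1.6383×10^8 s.
Target angular speed ω₂ = √(μ/r₂³) = 8.6867×10^-9 rad/s.
Angle swept by the target during transfer: ω₂·t = 1.4231 rad = 81.54°.
Arrival is 180° from departure on the ellipse, so φ = 180° − 81.54° = 98.5°.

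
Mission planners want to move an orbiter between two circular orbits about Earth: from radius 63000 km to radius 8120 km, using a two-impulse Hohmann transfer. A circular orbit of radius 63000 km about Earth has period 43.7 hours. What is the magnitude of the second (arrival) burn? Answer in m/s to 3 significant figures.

From Kepler's third law T² = 4π²r³/μ at r = 63000 km, T = 43.7 hours = 43.7 × 3600 s = 1.5732×10^5 s: μ = 4π²r³/T² = 3.98854×10^5 km³/s².
Transfer-ellipse semi-major axis a_t = (r₁ + r₂)/2 = (63000 + 8120)/2 = 35560 km.
Circular speed at r = 8120 km: v_c = √(μ/r) = 7.009 km/s.
Transfer-orbit speed at the same r (vis-viva, a = a_t): v_t = √[μ(2/r − 1/a_t)] = 9.329 km/s.
Δv₂ = |v_t − v_c| = |9.329 − 7.009| = 2.320 km/s.

Δv₂ = 2320 m/s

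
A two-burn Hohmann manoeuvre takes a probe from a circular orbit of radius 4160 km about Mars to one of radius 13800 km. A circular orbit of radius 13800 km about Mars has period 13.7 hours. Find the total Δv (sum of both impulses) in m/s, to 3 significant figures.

From Kepler's third law T² = 4π²r³/μ at r = 13800 km, T = 13.7 hours = 13.7 × 3600 s = 49320 s: μ = 4π²r³/T² = 42653.1 km³/s².
Transfer-ellipse semi-major axis a_t = (r₁ + r₂)/2 = (4160 + 13800)/2 = 8980 km.
Circular speed at r₁: v₁ = √(μ/r₁) = √(42653.1/4160) = 3.20205 km/s.
Transfer-orbit speed at r₁ (vis-viva equation): v_p = √[μ(2/r₁ − 1/a_t)] = 3.96945 km/s.
First burn Δv₁ = |v_p − v₁| = 0.7674 km/s.
Circular speed at r₂: v₂ = √(μ/r₂) = 1.7581 km/s.
Transfer-orbit speed at r₂: v_a = √[μ(2/r₂ − 1/a_t)] = 1.1966 km/s.
Second burn Δv₂ = |v₂ − v_a| = 0.5615 km/s.
Total Δv = Δv₁ + Δv₂ = 1.329 km/s.

Δv = 1330 m/s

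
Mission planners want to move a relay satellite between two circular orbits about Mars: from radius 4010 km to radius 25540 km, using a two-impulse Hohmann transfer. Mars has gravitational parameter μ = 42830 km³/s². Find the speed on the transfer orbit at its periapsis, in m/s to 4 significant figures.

Semi-major axis of the transfer orbit: a_t = (4010 + 25540)/2 = 14775 km.
The periapsis of the transfer ellipse is at r = 4010 km.
Applying v² = μ(2/r − 1/a_t): v = 4.297 km/s.

v = 4297 m/s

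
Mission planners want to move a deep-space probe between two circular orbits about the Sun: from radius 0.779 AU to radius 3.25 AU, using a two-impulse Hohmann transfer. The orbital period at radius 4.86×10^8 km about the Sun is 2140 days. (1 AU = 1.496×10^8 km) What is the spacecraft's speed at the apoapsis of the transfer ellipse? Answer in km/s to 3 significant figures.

From Kepler's third law T² = 4π²r³/μ at r = 4.86×10^8 km, T = 2140 days = 2140 × 86400 s = 1.84896×10^8 s: μ = 4π²r³/T² = 1.32560×10^11 km³/s².
In km: r₁ = 0.779 × 1.496×10^8 = 1.165384×10^8 km; r₂ = 3.25 × 1.496×10^8 = 4.862×10^8 km.
Transfer-ellipse semi-major axis a_t = (r₁ + r₂)/2 = (1.165384×10^8 + 4.862×10^8)/2 = 3.013692×10^8 km.
The apoapsis of the transfer ellipse is at r = 4.862×10^8 km.
From the vis-viva equation, v = √[μ(2/r − 1/a_t)] = 10.27 km/s.

v = 10.3 km/s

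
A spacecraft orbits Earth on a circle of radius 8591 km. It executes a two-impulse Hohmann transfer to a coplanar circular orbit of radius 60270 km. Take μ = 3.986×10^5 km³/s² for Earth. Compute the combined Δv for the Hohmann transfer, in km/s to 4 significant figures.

Δv = 3.488 km/s

Transfer-ellipse semi-major axis a_t = (r₁ + r₂)/2 = (8591 + 60270)/2 = 34430.5 km.
At r₁ the circular-orbit speed is v₁ = √(μ/r₁) = 6.81156 km/s.
Transfer-orbit speed at r₁ (vis-viva equation): v_p = √[μ(2/r₁ − 1/a_t)] = 9.01209 km/s.
First burn Δv₁ = |v_p − v₁| = 2.201 km/s.
Circular speed at r₂: v₂ = √(μ/r₂) = 2.572 km/s.
Transfer-orbit speed at r₂: v_a = √[μ(2/r₂ − 1/a_t)] = 1.285 km/s.
Second burn Δv₂ = |v₂ − v_a| = 1.287 km/s.
Δv = Δv₁ + Δv₂ = 2.201 + 1.287 = 3.488 km/s.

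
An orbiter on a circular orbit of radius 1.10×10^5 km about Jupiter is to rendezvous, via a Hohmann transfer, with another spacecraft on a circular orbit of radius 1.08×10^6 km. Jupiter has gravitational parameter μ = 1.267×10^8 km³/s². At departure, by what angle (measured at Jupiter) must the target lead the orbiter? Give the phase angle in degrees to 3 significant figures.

φ = 106°

Transfer-ellipse semi-major axis a_t = (r₁ + r₂)/2 = (1.100×10^5 + 1.080×10^6)/2 = 5.950×10^5 km.
Transfer time t = π√(a_t³/μ) = 1.2810×10^5 s.
Target angular speed ω₂ = √(μ/r₂³) = 1.0029×10^-5 rad/s.
Angle swept by the target during transfer: ω₂·t = 1.2847 rad = 73.61°.
Arrival is 180° from departure on the ellipse, so φ = 180° − 73.61° = 106°.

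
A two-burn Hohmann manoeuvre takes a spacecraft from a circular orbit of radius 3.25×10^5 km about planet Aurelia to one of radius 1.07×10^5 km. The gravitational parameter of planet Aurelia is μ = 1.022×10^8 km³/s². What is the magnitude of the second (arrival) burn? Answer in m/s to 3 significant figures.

Δv₂ = 7000 m/s

Semi-major axis of the transfer orbit: a_t = (3.250×10^5 + 1.070×10^5)/2 = 2.160×10^5 km.
Circular speed at r = 1.070×10^5 km: v_c = √(μ/r) = 30.9053 km/s.
Transfer-orbit speed at the same r (vis-viva, a = a_t): v_t = √[μ(2/r − 1/a_t)] = 37.9095 km/s.
Δv₂ = |v_t − v_c| = |37.9095 − 30.9053| = 7.004 km/s.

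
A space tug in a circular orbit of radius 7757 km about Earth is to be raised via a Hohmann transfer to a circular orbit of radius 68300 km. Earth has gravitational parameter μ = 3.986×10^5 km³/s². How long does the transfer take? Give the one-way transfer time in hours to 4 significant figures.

t = 10.25 hours

Transfer-ellipse semi-major axis a_t = (r₁ + r₂)/2 = (7757 + 68300)/2 = 38028.5 km.
Half the transfer-orbit period gives t = π√(a_t³/μ) = 36900 s.
Converting: 36900 s ÷ 3600 s/hour = 10.25 hours.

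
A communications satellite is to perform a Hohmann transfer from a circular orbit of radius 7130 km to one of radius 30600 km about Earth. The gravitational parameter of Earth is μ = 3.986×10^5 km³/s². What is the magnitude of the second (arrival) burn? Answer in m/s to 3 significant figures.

Transfer-ellipse semi-major axis a_t = (r₁ + r₂)/2 = (7130 + 30600)/2 = 18865 km.
On the circular orbit at r = 30600 km, v_c = √(μ/r) = 3.609 km/s.
Vis-viva on the transfer ellipse at r = 30600 km gives v_t = √[μ(2/r − 1/a_t)] = 2.219 km/s.
Δv₂ = |v_t − v_c| = |2.219 − 3.609| = 1.390 km/s.

Δv₂ = 1390 m/s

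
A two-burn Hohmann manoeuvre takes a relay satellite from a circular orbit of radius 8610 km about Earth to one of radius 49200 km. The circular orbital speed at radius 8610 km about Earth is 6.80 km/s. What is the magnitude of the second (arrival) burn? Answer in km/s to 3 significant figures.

From the circular-orbit relation v² = μ/r at r = 8610 km: μ = v²r = (6.80)² × 8610 = 3.98126×10^5 km³/s².
Semi-major axis of the transfer orbit: a_t = (8610 + 49200)/2 = 28905 km.
Circular speed at r = 49200 km: v_c = √(μ/r) = 2.845 km/s.
Vis-viva on the transfer ellipse at r = 49200 km gives v_t = √[μ(2/r − 1/a_t)] = 1.553 km/s.
Δv₂ = |v_t − v_c| = |1.553 − 2.845| = 1.292 km/s.

Δv₂ = 1.29 km/s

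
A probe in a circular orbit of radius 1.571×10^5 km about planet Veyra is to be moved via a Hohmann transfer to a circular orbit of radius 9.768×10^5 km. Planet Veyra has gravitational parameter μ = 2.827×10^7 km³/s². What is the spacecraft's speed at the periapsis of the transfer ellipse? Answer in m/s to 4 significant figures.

Transfer-ellipse semi-major axis a_t = (r₁ + r₂)/2 = (1.571×10^5 + 9.768×10^5)/2 = 5.6695×10^5 km.
At periapsis, r = 1.571×10^5 km.
Vis-viva: v = √[μ(2/r − 1/a_t)] = √[2.827×10^7 × (2/1.571×10^5 − 1/5.6695×10^5)] = 17.61 km/s.

v = 17610 m/s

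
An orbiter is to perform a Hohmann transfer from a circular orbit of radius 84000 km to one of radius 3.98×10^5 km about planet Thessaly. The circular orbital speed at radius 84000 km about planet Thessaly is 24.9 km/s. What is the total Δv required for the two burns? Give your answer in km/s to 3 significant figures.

From the circular-orbit relation v² = μ/r at r = 84000 km: μ = v²r = (24.9)² × 84000 = 5.20808×10^7 km³/s².
Semi-major axis of the transfer orbit: a_t = (84000 + 3.980×10^5)/2 = 2.410×10^5 km.
At r₁ the circular-orbit speed is v₁ = √(μ/r₁) = 24.9000 km/s.
Transfer-orbit speed at r₁ (vis-viva): v_p = √[μ(2/r₁ − 1/a_t)] = 31.9987 km/s.
First burn Δv₁ = |v_p − v₁| = 7.0987 km/s.
At r₂, v₂ = √(μ/r₂) = 11.43925 km/s.
Transfer-orbit speed at r₂: v_a = √[μ(2/r₂ − 1/a_t)] = 6.753495 km/s.
Second burn Δv₂ = |v₂ − v_a| = 4.6858 km/s.
Total Δv = Δv₁ + Δv₂ = 11.78 km/s.

Δv = 11.8 km/s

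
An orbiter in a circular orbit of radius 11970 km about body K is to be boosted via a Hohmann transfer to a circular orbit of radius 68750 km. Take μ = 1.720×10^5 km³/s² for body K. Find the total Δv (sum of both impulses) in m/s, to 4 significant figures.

Δv = 1877 m/s

The Hohmann ellipse has a_t = (r₁ + r₂)/2 = 40360 km.
At r₁ the circular-orbit speed is v₁ = √(μ/r₁) = 3.7907 km/s.
On the transfer ellipse at r₁, v² = μ(2/r − 1/a) gives v_p = √[μ(2/r₁ − 1/a_t)] = 4.9474 km/s.
First burn Δv₁ = |v_p − v₁| = 1.157 km/s.
Circular speed at r₂: v₂ = √(μ/r₂) = 1.5817 km/s.
Transfer-orbit speed at r₂: v_a = √[μ(2/r₂ − 1/a_t)] = 0.86139 km/s.
Second burn Δv₂ = |v₂ − v_a| = 0.7203 km/s.
Δv = Δv₁ + Δv₂ = 1.157 + 0.7203 = 1.877 km/s.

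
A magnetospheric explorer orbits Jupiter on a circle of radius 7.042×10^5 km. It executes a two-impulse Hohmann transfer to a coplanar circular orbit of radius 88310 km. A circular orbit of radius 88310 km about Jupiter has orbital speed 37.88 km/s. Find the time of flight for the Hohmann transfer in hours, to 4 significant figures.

t = 19.34 hours

From the circular-orbit relation v² = μ/r at r = 88310 km: μ = v²r = (37.88)² × 88310 = 1.26716×10^8 km³/s².
Transfer-ellipse semi-major axis a_t = (r₁ + r₂)/2 = (7.042×10^5 + 88310)/2 = 3.96255×10^5 km.
Half the transfer-orbit period gives t = π√(a_t³/μ) = 69610 s.
Converting: 69610 s ÷ 3600 s/hour = 19.34 hours.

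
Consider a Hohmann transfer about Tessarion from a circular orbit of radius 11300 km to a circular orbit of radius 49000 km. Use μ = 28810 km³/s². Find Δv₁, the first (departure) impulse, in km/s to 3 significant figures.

Δv₁ = 0.439 km/s

The Hohmann ellipse has a_t = (r₁ + r₂)/2 = 30150 km.
Circular speed at r = 11300 km: v_c = √(μ/r) = 1.59673 km/s.
Vis-viva on the transfer ellipse at r = 11300 km gives v_t = √[μ(2/r − 1/a_t)] = 2.03557 km/s.
Δv₁ = |v_t − v_c| = |2.03557 − 1.59673| = 0.4388 km/s.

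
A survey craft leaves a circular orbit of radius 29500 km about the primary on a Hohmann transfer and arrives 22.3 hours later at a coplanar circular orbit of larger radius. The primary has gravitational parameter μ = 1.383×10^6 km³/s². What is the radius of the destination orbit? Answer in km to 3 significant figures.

Transfer time t = 22.3 hours = 80280 s, and t = π√(a_t³/μ).
So a_t = (μ t²/π²)^(1/3) = (1.383×10^6 × (80280)² / π²)^(1/3) = 96660 km.
Since a_t = (r₁ + r₂)/2, r₂ = 2a_t − r₁ = 2×96660 − 29500 = 1.6382×10^5 km.

r₂ = 1.64×10^5 km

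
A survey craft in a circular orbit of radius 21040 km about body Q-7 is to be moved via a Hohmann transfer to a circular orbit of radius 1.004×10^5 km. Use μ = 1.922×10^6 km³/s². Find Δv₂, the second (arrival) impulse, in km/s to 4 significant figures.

Δv₂ = 1.800 km/s

The Hohmann ellipse has a_t = (r₁ + r₂)/2 = 60720 km.
Circular speed at r = 1.004×10^5 km: v_c = √(μ/r) = 4.3753 km/s.
Transfer-orbit speed at the same r (vis-viva, a = a_t): v_t = √[μ(2/r − 1/a_t)] = 2.5755 km/s.
Δv₂ = |v_t − v_c| = |2.5755 − 4.3753| = 1.800 km/s.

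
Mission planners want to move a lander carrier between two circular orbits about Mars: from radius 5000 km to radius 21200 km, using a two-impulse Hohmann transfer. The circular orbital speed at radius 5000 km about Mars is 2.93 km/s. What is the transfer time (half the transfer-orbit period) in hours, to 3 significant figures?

From the circular-orbit relation v² = μ/r at r = 5000 km: μ = v²r = (2.93)² × 5000 = 42924.5 km³/s².
The Hohmann ellipse has a_t = (r₁ + r₂)/2 = 13100 km.
Half the transfer-orbit period gives t = π√(a_t³/μ) = 22740 s.
Converting: 22740 s ÷ 3600 s/hour = 6.32 hours.

t = 6.32 hours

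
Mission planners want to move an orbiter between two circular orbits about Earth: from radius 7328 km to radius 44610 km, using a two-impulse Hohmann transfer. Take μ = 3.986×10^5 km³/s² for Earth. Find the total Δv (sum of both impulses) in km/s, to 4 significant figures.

Δv = 3.692 km/s

The Hohmann ellipse has a_t = (r₁ + r₂)/2 = 25969 km.
At r₁ the circular-orbit speed is v₁ = √(μ/r₁) = 7.375 km/s.
On the transfer ellipse at r₁, vis-viva equation gives v_p = √[μ(2/r₁ − 1/a_t)] = 9.666 km/s.
First burn Δv₁ = |v_p − v₁| = 2.291 km/s.
Circular speed at r₂: v₂ = √(μ/r₂) = 2.989 km/s.
Transfer-orbit speed at r₂: v_a = √[μ(2/r₂ − 1/a_t)] = 1.588 km/s.
Second burn Δv₂ = |v₂ − v_a| = 1.401 km/s.
Δv = Δv₁ + Δv₂ = 2.291 + 1.401 = 3.692 km/s.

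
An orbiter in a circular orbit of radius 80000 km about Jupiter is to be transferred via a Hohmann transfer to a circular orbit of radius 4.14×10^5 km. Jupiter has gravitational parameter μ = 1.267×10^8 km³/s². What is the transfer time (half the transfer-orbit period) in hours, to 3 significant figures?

Transfer-ellipse semi-major axis a_t = (r₁ + r₂)/2 = (80000 + 4.140×10^5)/2 = 2.470×10^5 km.
Transfer time t = π√(a_t³/μ) = π√((2.470×10^5)³ / 1.267×10^8) = 34260 s.
Converting: 34260 s ÷ 3600 s/hour = 9.52 hours.

t = 9.52 hours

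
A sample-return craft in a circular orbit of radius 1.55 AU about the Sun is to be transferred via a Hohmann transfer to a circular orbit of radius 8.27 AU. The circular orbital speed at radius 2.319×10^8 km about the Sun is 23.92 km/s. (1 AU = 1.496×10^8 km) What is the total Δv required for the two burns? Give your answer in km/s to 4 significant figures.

From the circular-orbit relation v² = μ/r at r = 2.319×10^8 km: μ = v²r = (23.92)² × 2.319×10^8 = 1.32685×10^11 km³/s².
In km: r₁ = 1.55 × 1.496×10^8 = 2.3188×10^8 km; r₂ = 8.27 × 1.496×10^8 = 1.237192×10^9 km.
Semi-major axis of the transfer orbit: a_t = (2.3188×10^8 + 1.237192×10^9)/2 = 7.34536×10^8 km.
At r₁ the circular-orbit speed is v₁ = √(μ/r₁) = 23.921 km/s.
On the transfer ellipse at r₁, vis-viva equation gives v_p = √[μ(2/r₁ − 1/a_t)] = 31.045 km/s.
First burn Δv₁ = |v_p − v₁| = 7.124 km/s.
Circular speed at r₂: v₂ = √(μ/r₂) = 10.356 km/s.
Transfer-orbit speed at r₂: v_a = √[μ(2/r₂ − 1/a_t)] = 5.8186 km/s.
Second burn Δv₂ = |v₂ − v_a| = 4.537 km/s.
Δv = Δv₁ + Δv₂ = 7.124 + 4.537 = 11.66 km/s.

Δv = 11.66 km/s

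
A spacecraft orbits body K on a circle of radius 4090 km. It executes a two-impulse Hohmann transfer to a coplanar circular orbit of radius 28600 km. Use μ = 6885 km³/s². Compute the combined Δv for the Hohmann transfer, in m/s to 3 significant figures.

Δv = 664 m/s

Semi-major axis of the transfer orbit: a_t = (4090 + 28600)/2 = 16345 km.
Circular speed at r₁: v₁ = √(μ/r₁) = √(6885/4090) = 1.29745 km/s.
On the transfer ellipse at r₁, vis-viva equation gives v_p = √[μ(2/r₁ − 1/a_t)] = 1.71625 km/s.
First burn Δv₁ = |v_p − v₁| = 0.4188 km/s.
At r₂, v₂ = √(μ/r₂) = 0.4906 km/s.
Transfer-orbit speed at r₂: v_a = √[μ(2/r₂ − 1/a_t)] = 0.2454 km/s.
Second burn Δv₂ = |v₂ − v_a| = 0.2452 km/s.
Δv = Δv₁ + Δv₂ = 0.4188 + 0.2452 = 0.6640 km/s.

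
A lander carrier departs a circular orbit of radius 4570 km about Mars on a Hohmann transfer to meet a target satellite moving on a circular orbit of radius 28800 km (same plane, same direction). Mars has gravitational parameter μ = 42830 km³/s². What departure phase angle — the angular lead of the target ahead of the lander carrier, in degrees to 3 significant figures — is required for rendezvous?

φ = 101°

Semi-major axis of the transfer orbit: a_t = (4570 + 28800)/2 = 16685 km.
Transfer time t = π√(a_t³/μ) = 32716 s.
The target's mean motion on its circular orbit is ω₂ = √(μ/r₂³) = 4.2343×10^-5 rad/s.
Angle swept by the target during transfer: ω₂·t = 1.3853 rad = 79.37°.
Arrival is 180° from departure on the ellipse, so φ = 180° − 79.37° = 101°.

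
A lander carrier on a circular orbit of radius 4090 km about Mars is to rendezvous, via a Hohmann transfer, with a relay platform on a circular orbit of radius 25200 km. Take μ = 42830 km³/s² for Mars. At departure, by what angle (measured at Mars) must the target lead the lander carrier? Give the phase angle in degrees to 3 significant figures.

φ = 100°

Semi-major axis of the transfer orbit: a_t = (4090 + 25200)/2 = 14645 km.
Transfer time t = π√(a_t³/μ) = 26903.6 s.
The target's mean motion on its circular orbit is ω₂ = √(μ/r₂³) = 5.17337×10^-5 rad/s.
Angle swept by the target during transfer: ω₂·t = 1.39182 rad = 79.75°.
Arrival is 180° from departure on the ellipse, so φ = 180° − 79.75° = 100°.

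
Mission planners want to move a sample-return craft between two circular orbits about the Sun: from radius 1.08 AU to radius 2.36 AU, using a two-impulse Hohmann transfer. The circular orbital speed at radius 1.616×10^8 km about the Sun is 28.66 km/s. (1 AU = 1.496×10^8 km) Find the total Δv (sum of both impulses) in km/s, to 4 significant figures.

Δv = 8.937 km/s

From the circular-orbit relation v² = μ/r at r = 1.616×10^8 km: μ = v²r = (28.66)² × 1.616×10^8 = 1.32738×10^11 km³/s².
In km: r₁ = 1.08 × 1.496×10^8 = 1.61568×10^8 km; r₂ = 2.36 × 1.496×10^8 = 3.53056×10^8 km.
Transfer-ellipse semi-major axis a_t = (r₁ + r₂)/2 = (1.61568×10^8 + 3.53056×10^8)/2 = 2.57312×10^8 km.
At r₁ the circular-orbit speed is v₁ = √(μ/r₁) = 28.663 km/s.
Transfer-orbit speed at r₁ (v² = μ(2/r − 1/a)): v_p = √[μ(2/r₁ − 1/a_t)] = 33.575 km/s.
First burn Δv₁ = |v_p − v₁| = 4.912 km/s.
Circular speed at r₂: v₂ = √(μ/r₂) = 19.390 km/s.
Transfer-orbit speed at r₂: v_a = √[μ(2/r₂ − 1/a_t)] = 15.365 km/s.
Second burn Δv₂ = |v₂ − v_a| = 4.025 km/s.
Δv = Δv₁ + Δv₂ = 4.912 + 4.025 = 8.937 km/s.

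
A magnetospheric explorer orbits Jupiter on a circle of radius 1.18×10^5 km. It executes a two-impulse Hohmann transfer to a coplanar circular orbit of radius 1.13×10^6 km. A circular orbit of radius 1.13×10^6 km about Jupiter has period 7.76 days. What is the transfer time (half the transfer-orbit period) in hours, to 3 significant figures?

From Kepler's third law T² = 4π²r³/μ at r = 1.13×10^6 km, T = 7.76 days = 7.76 × 86400 s = 6.70464×10^5 s: μ = 4π²r³/T² = 1.26720×10^8 km³/s².
Semi-major axis of the transfer orbit: a_t = (1.180×10^5 + 1.130×10^6)/2 = 6.240×10^5 km.
Half the transfer-orbit period gives t = π√(a_t³/μ) = 1.376×10^5 s.
Converting: 1.376×10^5 s ÷ 3600 s/hour = 38.2 hours.

t = 38.2 hours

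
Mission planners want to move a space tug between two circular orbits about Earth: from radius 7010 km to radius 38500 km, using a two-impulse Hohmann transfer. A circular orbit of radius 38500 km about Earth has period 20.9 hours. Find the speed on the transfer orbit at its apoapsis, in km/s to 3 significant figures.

v = 1.78 km/s

From Kepler's third law T² = 4π²r³/μ at r = 38500 km, T = 20.9 hours = 20.9 × 3600 s = 75240 s: μ = 4π²r³/T² = 3.97965×10^5 km³/s².
Semi-major axis of the transfer orbit: a_t = (7010 + 38500)/2 = 22755 km.
The apoapsis of the transfer ellipse is at r = 38500 km.
From the vis-viva equation, v = √[μ(2/r − 1/a_t)] = 1.784 km/s.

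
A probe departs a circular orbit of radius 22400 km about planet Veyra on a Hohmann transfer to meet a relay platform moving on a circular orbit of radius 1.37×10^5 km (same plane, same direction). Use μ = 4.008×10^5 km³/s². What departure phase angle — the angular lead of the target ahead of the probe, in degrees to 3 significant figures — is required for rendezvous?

φ = 100°

Semi-major axis of the transfer orbit: a_t = (22400 + 1.370×10^5)/2 = 79700 km.
Transfer time t = π√(a_t³/μ) = 1.117×10^5 s.
The target's mean motion on its circular orbit is ω₂ = √(μ/r₂³) = 1.248×10^-5 rad/s.
Angle swept by the target during transfer: ω₂·t = 1.394 rad = 79.87°.
Arrival is 180° from departure on the ellipse, so φ = 180° − 79.87° = 100°.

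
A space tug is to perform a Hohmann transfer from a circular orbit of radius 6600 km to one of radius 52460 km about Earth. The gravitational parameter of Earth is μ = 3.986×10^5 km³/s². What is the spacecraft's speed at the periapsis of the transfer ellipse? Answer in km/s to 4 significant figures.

v = 10.36 km/s

Transfer-ellipse semi-major axis a_t = (r₁ + r₂)/2 = (6600 + 52460)/2 = 29530 km.
At periapsis, r = 6600 km.
Applying v² = μ(2/r − 1/a_t): v = 10.36 km/s.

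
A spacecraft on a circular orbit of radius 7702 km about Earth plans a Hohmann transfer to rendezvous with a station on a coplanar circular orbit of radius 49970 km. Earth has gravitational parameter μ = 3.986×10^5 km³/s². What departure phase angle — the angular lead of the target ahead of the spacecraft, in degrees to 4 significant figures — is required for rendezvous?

φ = 101.1°

The Hohmann ellipse has a_t = (r₁ + r₂)/2 = 28836 km.
Transfer time t = π√(a_t³/μ) = 24366 s.
The target's mean motion on its circular orbit is ω₂ = √(μ/r₂³) = 5.6520×10^-5 rad/s.
Angle swept by the target during transfer: ω₂·t = 1.3772 rad = 78.91°.
The spacecraft traverses 180° on the transfer ellipse, so the target must lead by 180° − 78.91° = 101.1°.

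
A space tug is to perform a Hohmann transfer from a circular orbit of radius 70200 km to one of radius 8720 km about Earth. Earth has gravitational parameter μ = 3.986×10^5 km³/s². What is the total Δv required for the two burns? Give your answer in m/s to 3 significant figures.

Δv = 3520 m/s

Semi-major axis of the transfer orbit: a_t = (70200 + 8720)/2 = 39460 km.
Circular speed at r₁: v₁ = √(μ/r₁) = √(3.986×10^5/70200) = 2.383 km/s.
Transfer-orbit speed at r₁ (v² = μ(2/r − 1/a)): v_a = √[μ(2/r₁ − 1/a_t)] = 1.120 km/s.
First burn Δv₁ = |v_a − v₁| = 1.263 km/s.
At r₂, v₂ = √(μ/r₂) = 6.761 km/s.
Transfer-orbit speed at r₂: v_p = √[μ(2/r₂ − 1/a_t)] = 9.018 km/s.
Second burn Δv₂ = |v₂ − v_p| = 2.257 km/s.
Δv = Δv₁ + Δv₂ = 1.263 + 2.257 = 3.520 km/s.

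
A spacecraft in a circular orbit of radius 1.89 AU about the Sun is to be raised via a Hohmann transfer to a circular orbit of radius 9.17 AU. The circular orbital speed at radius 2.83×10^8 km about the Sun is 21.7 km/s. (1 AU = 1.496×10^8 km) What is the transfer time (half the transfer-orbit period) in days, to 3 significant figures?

From the circular-orbit relation v² = μ/r at r = 2.83×10^8 km: μ = v²r = (21.7)² × 2.83×10^8 = 1.33262×10^11 km³/s².
In km: r₁ = 1.89 × 1.496×10^8 = 2.82744×10^8 km; r₂ = 9.17 × 1.496×10^8 = 1.371832×10^9 km.
Transfer-ellipse semi-major axis a_t = (r₁ + r₂)/2 = (2.82744×10^8 + 1.371832×10^9)/2 = 8.27288×10^8 km.
By Kepler's third law the transfer-orbit period is T = 2π√(a_t³/μ), so t = T/2 = 2.048×10^8 s.
Converting: 2.048×10^8 s ÷ 86400 s/day = 2370 days.

t = 2370 days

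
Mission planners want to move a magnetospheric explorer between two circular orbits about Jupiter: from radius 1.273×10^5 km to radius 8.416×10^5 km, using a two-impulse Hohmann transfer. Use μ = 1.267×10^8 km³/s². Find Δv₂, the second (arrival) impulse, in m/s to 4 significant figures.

Semi-major axis of the transfer orbit: a_t = (1.273×10^5 + 8.416×10^5)/2 = 4.8445×10^5 km.
Circular speed at r = 8.416×10^5 km: v_c = √(μ/r) = 12.27 km/s.
Vis-viva on the transfer ellipse at r = 8.416×10^5 km gives v_t = √[μ(2/r − 1/a_t)] = 6.290 km/s.
Δv₂ = |v_t − v_c| = |6.290 − 12.27| = 5.980 km/s.

Δv₂ = 5980 m/s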